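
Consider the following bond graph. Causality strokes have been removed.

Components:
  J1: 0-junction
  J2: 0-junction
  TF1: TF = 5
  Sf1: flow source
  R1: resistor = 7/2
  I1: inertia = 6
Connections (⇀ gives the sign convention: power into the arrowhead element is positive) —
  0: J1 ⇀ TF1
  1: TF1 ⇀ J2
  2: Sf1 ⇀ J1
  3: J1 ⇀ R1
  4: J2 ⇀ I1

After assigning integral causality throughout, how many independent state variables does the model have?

#2 stroke→Sf1  (Sf1 (Sf) sets flow on bond)
#4 stroke→I1  (I1 integral (f out))
#1 stroke→J2  (closing 0-jn rule on J2)
#0 stroke→TF1  (through TF1, causality passes straight; one stroke at TF1)
#3 stroke→J1  (only one effort-in slot at J1)

1  (I1 all integral)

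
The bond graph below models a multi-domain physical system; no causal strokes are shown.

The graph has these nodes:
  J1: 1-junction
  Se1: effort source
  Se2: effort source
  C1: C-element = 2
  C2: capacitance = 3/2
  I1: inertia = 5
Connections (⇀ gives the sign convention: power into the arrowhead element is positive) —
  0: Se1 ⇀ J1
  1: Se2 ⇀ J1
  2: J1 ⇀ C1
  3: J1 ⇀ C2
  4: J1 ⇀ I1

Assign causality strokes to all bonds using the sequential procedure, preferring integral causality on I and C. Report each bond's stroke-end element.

bond 0 →J1  (Se1 fixes effort; stroke away)
bond 1 →J1  (source Se2 imposes e)
bond 2 →J1  (C1 integral (e out))
bond 3 →J1  (prefer integral on C2)
bond 4 →I1  (only one flow-in slot at J1)

b0 stroke at J1
b1 stroke at J1
b2 stroke at J1
b3 stroke at J1
b4 stroke at I1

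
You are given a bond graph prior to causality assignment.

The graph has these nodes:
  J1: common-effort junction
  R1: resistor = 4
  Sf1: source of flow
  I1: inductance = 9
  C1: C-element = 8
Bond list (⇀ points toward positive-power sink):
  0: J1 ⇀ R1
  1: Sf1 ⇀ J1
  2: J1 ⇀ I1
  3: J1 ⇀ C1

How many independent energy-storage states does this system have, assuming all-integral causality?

2  (C1, I1 all integral)

β1 stroke at Sf1  (Sf1 fixes flow; stroke at Sf1)
β2 stroke at I1  (I1 integral (f out))
β3 stroke at J1  (C1: C, integral causality)
β0 stroke at R1  (0-jn J1 has e-setter on 3)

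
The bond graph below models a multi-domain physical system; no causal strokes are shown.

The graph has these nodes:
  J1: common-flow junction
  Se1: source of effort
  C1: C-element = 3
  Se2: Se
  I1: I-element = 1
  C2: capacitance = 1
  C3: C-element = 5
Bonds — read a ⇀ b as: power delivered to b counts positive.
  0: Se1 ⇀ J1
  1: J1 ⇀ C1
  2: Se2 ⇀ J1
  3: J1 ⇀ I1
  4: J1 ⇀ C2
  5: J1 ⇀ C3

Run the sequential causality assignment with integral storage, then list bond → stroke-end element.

β0 →J1
β1 →J1
β2 →J1
β3 →I1
β4 →J1
β5 →J1

b0 |J1  (Se1: effort source, stroke at far end)
b2 |J1  (Se2 (Se) sets effort on bond)
b1 |J1  (C1 outputs effort q/C1)
b3 |I1  (I1 outputs flow p/I1)
b4 |J1  (J1 flow already set via bond 3)
b5 |J1  (J1: bond 3 brought flow, rest push out)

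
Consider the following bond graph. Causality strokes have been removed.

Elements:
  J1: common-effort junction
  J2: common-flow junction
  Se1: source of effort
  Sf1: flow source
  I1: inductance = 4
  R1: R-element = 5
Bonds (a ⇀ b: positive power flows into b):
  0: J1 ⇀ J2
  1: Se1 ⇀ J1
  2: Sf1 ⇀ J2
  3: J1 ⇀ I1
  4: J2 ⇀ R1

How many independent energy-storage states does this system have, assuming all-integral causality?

1  (I1 all integral)

β1 stroke→J1  (Se1 fixes effort; stroke away)
β2 stroke→Sf1  (Sf1 fixes flow; stroke at Sf1)
β0 stroke→J2  (0-jn J1 has e-setter on 1)
β3 stroke→I1  (J1 effort already set via bond 1)
β4 stroke→J2  (J2: bond 2 brought flow, rest push out)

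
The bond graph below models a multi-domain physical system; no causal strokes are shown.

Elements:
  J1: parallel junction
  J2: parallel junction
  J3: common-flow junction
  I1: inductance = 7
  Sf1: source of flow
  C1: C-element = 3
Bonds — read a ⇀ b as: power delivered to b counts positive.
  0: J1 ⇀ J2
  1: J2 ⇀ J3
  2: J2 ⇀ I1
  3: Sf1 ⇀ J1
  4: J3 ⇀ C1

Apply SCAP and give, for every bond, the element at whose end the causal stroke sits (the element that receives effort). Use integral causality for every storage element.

#3 →Sf1  (source Sf1 imposes f)
#0 →J1  (J1: last free bond brings effort in)
#2 →I1  (I1 outputs flow p/I1)
#1 →J2  (J2 needs exactly one e-in)
#4 →J3  (1-jn J3 has f-setter on 1)

#0 →J1
#1 →J2
#2 →I1
#3 →Sf1
#4 →J3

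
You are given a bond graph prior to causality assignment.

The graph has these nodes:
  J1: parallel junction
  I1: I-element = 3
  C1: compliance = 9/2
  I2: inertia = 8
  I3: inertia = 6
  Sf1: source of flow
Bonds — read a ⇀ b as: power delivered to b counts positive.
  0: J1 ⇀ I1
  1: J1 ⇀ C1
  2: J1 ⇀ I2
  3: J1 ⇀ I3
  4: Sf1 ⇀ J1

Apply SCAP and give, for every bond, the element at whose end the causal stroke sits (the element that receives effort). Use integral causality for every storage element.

β0 stroke→I1
β1 stroke→J1
β2 stroke→I2
β3 stroke→I3
β4 stroke→Sf1

#4 stroke→Sf1  (source Sf1 imposes f)
#0 stroke→I1  (I1 integral (f out))
#1 stroke→J1  (C1: C, integral causality)
#2 stroke→I2  (common-e at J1 fixed by 1)
#3 stroke→I3  (0-jn J1 has e-setter on 1)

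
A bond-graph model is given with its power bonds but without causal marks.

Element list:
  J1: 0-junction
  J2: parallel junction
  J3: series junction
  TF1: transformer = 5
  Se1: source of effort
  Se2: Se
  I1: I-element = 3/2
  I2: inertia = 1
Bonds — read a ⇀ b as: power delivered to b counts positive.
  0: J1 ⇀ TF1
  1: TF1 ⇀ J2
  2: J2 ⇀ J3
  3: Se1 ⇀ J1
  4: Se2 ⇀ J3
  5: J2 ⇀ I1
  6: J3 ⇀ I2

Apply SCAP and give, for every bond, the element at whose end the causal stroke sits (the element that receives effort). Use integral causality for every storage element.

b0 |TF1
b1 |J2
b2 |J3
b3 |J1
b4 |J3
b5 |I1
b6 |I2

#3 →J1  (Se1 (Se) sets effort on bond)
#4 →J3  (Se2 (Se) sets effort on bond)
#0 →TF1  (J1 effort already set via bond 3)
#1 →J2  (TF TF1: opposite of bond 0)
#2 →J3  (J2: bond 1 brought effort, rest push out)
#5 →I1  (common-e at J2 fixed by 1)
#6 →I2  (J3: last free bond brings flow in)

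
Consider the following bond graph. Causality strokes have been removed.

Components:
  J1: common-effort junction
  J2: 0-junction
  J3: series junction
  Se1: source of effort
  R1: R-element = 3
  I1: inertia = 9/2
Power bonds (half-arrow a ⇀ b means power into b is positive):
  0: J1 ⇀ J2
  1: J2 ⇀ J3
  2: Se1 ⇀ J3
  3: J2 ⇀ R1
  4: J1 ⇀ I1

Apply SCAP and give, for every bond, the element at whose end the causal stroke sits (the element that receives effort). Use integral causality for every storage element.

bond 2 stroke at J3  (Se1: effort source, stroke at far end)
bond 1 stroke at J2  (J3 needs exactly one f-in)
bond 0 stroke at J1  (0-jn J2 has e-setter on 1)
bond 3 stroke at R1  (J2: bond 1 brought effort, rest push out)
bond 4 stroke at I1  (0-jn J1 has e-setter on 0)

b0 stroke at J1
b1 stroke at J2
b2 stroke at J3
b3 stroke at R1
b4 stroke at I1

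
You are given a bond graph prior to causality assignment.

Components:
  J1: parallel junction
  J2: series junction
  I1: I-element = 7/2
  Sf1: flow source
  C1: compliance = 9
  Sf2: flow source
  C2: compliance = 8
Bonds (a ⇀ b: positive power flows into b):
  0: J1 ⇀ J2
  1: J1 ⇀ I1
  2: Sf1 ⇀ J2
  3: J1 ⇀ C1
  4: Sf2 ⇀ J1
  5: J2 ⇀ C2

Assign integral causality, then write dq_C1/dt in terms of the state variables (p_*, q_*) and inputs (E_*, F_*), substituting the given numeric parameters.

dq_C1/dt = -F_Sf1 + F_Sf2 - 2*p_I1/7

b2 →Sf1  (Sf1 fixes flow; stroke at Sf1)
b4 →Sf2  (Sf2 fixes flow; stroke at Sf2)
b0 →J2  (common-f at J2 fixed by 2)
b5 →J2  (J2 flow already set via bond 2)
b1 →I1  (I1 outputs flow p/I1)
b3 →J1  (only one effort-in slot at J1)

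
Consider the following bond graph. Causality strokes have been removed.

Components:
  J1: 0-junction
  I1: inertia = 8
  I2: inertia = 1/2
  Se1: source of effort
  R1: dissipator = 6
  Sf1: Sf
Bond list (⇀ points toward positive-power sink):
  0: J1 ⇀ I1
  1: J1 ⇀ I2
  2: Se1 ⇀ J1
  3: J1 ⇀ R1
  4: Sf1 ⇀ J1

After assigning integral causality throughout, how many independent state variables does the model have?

b2 →J1  (Se1: effort source, stroke at far end)
b4 →Sf1  (source Sf1 imposes f)
b0 →I1  (common-e at J1 fixed by 2)
b1 →I2  (J1 effort already set via bond 2)
b3 →R1  (0-jn J1 has e-setter on 2)

2  (I1, I2 all integral)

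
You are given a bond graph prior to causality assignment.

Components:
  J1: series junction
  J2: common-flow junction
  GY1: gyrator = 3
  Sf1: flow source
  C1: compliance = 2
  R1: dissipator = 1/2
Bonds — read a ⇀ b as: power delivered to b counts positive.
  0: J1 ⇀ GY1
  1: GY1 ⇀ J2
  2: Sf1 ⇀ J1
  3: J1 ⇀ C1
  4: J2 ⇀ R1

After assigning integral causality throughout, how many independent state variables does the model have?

1  (C1 all integral)

#2 →Sf1  (Sf1 (Sf) sets flow on bond)
#0 →J1  (J1: bond 2 brought flow, rest push out)
#3 →J1  (1-jn J1 has f-setter on 2)
#1 →J2  (GY1: gyrator matches bond 0)
#4 →R1  (closing 1-jn rule on J2)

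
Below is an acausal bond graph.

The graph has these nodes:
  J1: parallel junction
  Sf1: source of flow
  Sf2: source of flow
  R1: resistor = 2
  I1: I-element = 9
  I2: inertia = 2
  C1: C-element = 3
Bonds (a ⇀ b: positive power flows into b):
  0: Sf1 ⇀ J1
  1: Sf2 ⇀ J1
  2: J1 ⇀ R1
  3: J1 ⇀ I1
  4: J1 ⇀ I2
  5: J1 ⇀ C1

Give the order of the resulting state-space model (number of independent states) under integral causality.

3  (C1, I1, I2 all integral)

b0 |Sf1  (source Sf1 imposes f)
b1 |Sf2  (source Sf2 imposes f)
b3 |I1  (I1 outputs flow p/I1)
b4 |I2  (I2 outputs flow p/I2)
b5 |J1  (C1: C, integral causality)
b2 |R1  (J1 effort already set via bond 5)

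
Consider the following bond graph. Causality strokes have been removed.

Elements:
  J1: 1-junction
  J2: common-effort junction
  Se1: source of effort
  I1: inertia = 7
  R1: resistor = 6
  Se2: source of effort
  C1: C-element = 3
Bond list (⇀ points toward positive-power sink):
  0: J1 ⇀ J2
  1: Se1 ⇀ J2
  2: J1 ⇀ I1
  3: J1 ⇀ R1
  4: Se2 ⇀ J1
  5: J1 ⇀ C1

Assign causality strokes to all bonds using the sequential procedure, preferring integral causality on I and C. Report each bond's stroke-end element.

b0 stroke at J1
b1 stroke at J2
b2 stroke at I1
b3 stroke at J1
b4 stroke at J1
b5 stroke at J1

#1 →J2  (Se1 fixes effort; stroke away)
#4 →J1  (Se2 (Se) sets effort on bond)
#0 →J1  (common-e at J2 fixed by 1)
#2 →I1  (I1: I, integral causality)
#3 →J1  (1-jn J1 has f-setter on 2)
#5 →J1  (1-jn J1 has f-setter on 2)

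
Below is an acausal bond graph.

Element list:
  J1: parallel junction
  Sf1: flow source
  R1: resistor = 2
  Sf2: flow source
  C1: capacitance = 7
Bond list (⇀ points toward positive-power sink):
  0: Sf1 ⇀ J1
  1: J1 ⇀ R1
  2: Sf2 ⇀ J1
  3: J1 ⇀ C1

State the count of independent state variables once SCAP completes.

1  (C1 all integral)

#0 →Sf1  (Sf1 (Sf) sets flow on bond)
#2 →Sf2  (Sf2 (Sf) sets flow on bond)
#3 →J1  (prefer integral on C1)
#1 →R1  (J1: bond 3 brought effort, rest push out)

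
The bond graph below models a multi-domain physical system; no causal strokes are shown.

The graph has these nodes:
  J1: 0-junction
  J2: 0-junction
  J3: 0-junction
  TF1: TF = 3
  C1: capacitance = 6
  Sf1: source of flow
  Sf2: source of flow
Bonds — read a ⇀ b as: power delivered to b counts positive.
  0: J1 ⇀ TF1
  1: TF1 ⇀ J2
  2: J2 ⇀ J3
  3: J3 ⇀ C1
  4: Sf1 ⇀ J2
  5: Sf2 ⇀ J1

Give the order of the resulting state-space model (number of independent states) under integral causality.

β4 →Sf1  (source Sf1 imposes f)
β5 →Sf2  (source Sf2 imposes f)
β0 →J1  (closing 0-jn rule on J1)
β1 →TF1  (through TF1, causality passes straight; one stroke at TF1)
β2 →J2  (J2: last free bond brings effort in)
β3 →J3  (closing 0-jn rule on J3)

1  (C1 all integral)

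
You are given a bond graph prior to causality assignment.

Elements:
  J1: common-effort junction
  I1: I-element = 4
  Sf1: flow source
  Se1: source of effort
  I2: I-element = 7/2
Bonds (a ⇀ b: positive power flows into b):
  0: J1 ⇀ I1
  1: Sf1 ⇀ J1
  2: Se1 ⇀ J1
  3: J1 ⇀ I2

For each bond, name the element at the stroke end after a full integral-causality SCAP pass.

#0 stroke→I1
#1 stroke→Sf1
#2 stroke→J1
#3 stroke→I2

β1 |Sf1  (source Sf1 imposes f)
β2 |J1  (source Se1 imposes e)
β0 |I1  (J1: bond 2 brought effort, rest push out)
β3 |I2  (J1: bond 2 brought effort, rest push out)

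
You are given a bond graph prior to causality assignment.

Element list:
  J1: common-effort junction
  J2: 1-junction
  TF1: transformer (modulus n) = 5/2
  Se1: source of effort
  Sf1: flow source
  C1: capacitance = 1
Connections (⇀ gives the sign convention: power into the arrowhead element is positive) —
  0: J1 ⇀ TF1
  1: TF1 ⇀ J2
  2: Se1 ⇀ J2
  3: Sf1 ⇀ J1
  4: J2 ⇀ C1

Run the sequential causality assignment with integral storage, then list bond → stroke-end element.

bond 2 |J2  (source Se1 imposes e)
bond 3 |Sf1  (Sf1: flow source, stroke at near end)
bond 0 |J1  (J1 needs exactly one e-in)
bond 1 |TF1  (TF TF1: opposite of bond 0)
bond 4 |J2  (common-f at J2 fixed by 1)

β0 |J1
β1 |TF1
β2 |J2
β3 |Sf1
β4 |J2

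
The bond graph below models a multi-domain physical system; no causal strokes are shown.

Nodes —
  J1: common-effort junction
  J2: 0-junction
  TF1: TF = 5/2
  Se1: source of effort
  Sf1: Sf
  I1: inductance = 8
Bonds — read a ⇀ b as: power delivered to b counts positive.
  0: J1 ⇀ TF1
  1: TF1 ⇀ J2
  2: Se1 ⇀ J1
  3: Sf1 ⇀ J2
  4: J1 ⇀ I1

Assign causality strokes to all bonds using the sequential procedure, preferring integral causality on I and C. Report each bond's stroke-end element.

b0 |TF1
b1 |J2
b2 |J1
b3 |Sf1
b4 |I1

bond 2 →J1  (Se1: effort source, stroke at far end)
bond 3 →Sf1  (Sf1: flow source, stroke at near end)
bond 0 →TF1  (J1: bond 2 brought effort, rest push out)
bond 4 →I1  (0-jn J1 has e-setter on 2)
bond 1 →J2  (closing 0-jn rule on J2)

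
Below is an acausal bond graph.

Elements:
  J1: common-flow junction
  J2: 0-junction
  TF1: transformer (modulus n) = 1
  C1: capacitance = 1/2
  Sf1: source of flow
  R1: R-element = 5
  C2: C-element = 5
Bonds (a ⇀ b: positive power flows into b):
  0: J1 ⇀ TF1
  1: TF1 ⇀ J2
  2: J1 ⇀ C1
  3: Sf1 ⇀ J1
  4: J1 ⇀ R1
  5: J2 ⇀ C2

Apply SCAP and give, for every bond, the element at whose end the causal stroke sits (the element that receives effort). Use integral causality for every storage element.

#3 →Sf1  (Sf1 fixes flow; stroke at Sf1)
#0 →J1  (1-jn J1 has f-setter on 3)
#2 →J1  (common-f at J1 fixed by 3)
#4 →J1  (J1 flow already set via bond 3)
#1 →TF1  (TF1: transformer flips bond 0)
#5 →J2  (J2 needs exactly one e-in)

b0 stroke→J1
b1 stroke→TF1
b2 stroke→J1
b3 stroke→Sf1
b4 stroke→J1
b5 stroke→J2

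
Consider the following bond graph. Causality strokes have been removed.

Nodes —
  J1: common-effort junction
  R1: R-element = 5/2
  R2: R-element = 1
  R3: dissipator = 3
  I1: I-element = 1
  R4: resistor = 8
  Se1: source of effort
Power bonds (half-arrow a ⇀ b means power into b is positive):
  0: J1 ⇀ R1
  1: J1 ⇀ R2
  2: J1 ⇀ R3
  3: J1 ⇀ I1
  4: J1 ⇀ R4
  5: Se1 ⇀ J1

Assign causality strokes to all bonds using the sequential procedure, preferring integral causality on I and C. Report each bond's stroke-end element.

#0 stroke→R1
#1 stroke→R2
#2 stroke→R3
#3 stroke→I1
#4 stroke→R4
#5 stroke→J1

β5 stroke→J1  (Se1: effort source, stroke at far end)
β0 stroke→R1  (0-jn J1 has e-setter on 5)
β1 stroke→R2  (0-jn J1 has e-setter on 5)
β2 stroke→R3  (J1: bond 5 brought effort, rest push out)
β3 stroke→I1  (J1: bond 5 brought effort, rest push out)
β4 stroke→R4  (0-jn J1 has e-setter on 5)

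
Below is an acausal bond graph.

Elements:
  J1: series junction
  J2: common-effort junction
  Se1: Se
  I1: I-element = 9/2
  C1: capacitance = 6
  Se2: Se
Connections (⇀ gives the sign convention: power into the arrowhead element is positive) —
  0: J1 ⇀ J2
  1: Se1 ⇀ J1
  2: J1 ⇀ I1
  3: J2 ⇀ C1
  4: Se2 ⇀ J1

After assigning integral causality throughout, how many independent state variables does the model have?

2  (C1, I1 all integral)

β1 stroke at J1  (source Se1 imposes e)
β4 stroke at J1  (source Se2 imposes e)
β2 stroke at I1  (I1 integral (f out))
β0 stroke at J1  (1-jn J1 has f-setter on 2)
β3 stroke at J2  (only one effort-in slot at J2)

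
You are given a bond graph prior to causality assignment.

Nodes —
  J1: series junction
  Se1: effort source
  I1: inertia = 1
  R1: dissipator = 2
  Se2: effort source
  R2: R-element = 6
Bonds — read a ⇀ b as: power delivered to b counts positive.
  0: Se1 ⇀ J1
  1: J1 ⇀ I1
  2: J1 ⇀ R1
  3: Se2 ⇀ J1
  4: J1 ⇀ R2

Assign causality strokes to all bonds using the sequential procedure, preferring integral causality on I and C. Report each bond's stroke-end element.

β0 →J1
β1 →I1
β2 →J1
β3 →J1
β4 →J1

b0 stroke→J1  (Se1 fixes effort; stroke away)
b3 stroke→J1  (Se2: effort source, stroke at far end)
b1 stroke→I1  (prefer integral on I1)
b2 stroke→J1  (1-jn J1 has f-setter on 1)
b4 stroke→J1  (1-jn J1 has f-setter on 1)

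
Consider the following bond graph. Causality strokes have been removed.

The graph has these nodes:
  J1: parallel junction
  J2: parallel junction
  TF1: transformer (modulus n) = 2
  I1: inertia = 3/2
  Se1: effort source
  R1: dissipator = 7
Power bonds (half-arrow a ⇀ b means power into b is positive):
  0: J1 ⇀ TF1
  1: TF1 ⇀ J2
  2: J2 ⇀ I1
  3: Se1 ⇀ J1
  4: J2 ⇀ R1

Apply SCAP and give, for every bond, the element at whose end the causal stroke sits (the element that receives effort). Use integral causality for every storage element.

β0 stroke→TF1
β1 stroke→J2
β2 stroke→I1
β3 stroke→J1
β4 stroke→R1

b3 stroke at J1  (source Se1 imposes e)
b0 stroke at TF1  (J1 effort already set via bond 3)
b1 stroke at J2  (TF1: transformer flips bond 0)
b2 stroke at I1  (0-jn J2 has e-setter on 1)
b4 stroke at R1  (J2: bond 1 brought effort, rest push out)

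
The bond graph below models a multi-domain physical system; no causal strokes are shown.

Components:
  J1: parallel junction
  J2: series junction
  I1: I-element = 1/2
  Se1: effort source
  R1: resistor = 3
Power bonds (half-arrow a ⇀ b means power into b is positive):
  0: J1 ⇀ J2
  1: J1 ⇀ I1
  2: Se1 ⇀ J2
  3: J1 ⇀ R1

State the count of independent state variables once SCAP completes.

1  (I1 all integral)

β2 |J2  (Se1 fixes effort; stroke away)
β0 |J1  (only one flow-in slot at J2)
β1 |I1  (J1: bond 0 brought effort, rest push out)
β3 |R1  (J1 effort already set via bond 0)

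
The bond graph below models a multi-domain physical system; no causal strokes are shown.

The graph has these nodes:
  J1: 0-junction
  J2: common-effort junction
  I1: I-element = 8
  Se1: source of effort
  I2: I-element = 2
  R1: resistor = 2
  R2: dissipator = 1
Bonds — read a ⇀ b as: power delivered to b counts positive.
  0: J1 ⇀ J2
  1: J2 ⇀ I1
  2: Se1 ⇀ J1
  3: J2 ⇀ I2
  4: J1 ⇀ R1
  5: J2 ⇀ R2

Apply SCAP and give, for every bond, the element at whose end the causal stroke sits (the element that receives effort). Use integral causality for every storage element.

#0 →J2
#1 →I1
#2 →J1
#3 →I2
#4 →R1
#5 →R2

b2 stroke at J1  (Se1: effort source, stroke at far end)
b0 stroke at J2  (0-jn J1 has e-setter on 2)
b4 stroke at R1  (J1 effort already set via bond 2)
b1 stroke at I1  (common-e at J2 fixed by 0)
b3 stroke at I2  (J2: bond 0 brought effort, rest push out)
b5 stroke at R2  (common-e at J2 fixed by 0)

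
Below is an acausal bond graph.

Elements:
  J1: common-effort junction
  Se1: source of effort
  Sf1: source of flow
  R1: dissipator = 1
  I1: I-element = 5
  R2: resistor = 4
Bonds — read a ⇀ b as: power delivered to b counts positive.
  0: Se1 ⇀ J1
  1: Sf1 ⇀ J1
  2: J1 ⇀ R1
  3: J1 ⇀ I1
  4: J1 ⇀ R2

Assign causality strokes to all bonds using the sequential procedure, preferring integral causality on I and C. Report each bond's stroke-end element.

#0 →J1  (Se1: effort source, stroke at far end)
#1 →Sf1  (source Sf1 imposes f)
#2 →R1  (common-e at J1 fixed by 0)
#3 →I1  (J1: bond 0 brought effort, rest push out)
#4 →R2  (J1 effort already set via bond 0)

bond 0 stroke at J1
bond 1 stroke at Sf1
bond 2 stroke at R1
bond 3 stroke at I1
bond 4 stroke at R2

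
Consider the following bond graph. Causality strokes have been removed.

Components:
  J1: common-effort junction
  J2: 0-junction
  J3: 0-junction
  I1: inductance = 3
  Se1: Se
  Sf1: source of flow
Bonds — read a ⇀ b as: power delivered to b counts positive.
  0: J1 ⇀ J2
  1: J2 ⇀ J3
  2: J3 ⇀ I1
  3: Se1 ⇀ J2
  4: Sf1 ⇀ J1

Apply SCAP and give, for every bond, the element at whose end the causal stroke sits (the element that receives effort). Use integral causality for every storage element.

β0 stroke→J1
β1 stroke→J3
β2 stroke→I1
β3 stroke→J2
β4 stroke→Sf1

bond 3 stroke at J2  (Se1: effort source, stroke at far end)
bond 4 stroke at Sf1  (source Sf1 imposes f)
bond 0 stroke at J1  (only one effort-in slot at J1)
bond 1 stroke at J3  (J2 effort already set via bond 3)
bond 2 stroke at I1  (0-jn J3 has e-setter on 1)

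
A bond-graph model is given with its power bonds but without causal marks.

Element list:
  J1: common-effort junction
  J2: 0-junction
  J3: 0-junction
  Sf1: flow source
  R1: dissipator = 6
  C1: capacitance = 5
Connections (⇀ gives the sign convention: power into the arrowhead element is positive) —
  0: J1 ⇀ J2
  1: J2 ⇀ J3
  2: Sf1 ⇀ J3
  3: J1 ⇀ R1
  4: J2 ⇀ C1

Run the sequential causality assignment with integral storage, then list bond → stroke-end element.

bond 0 stroke→J1
bond 1 stroke→J3
bond 2 stroke→Sf1
bond 3 stroke→R1
bond 4 stroke→J2

β2 stroke→Sf1  (Sf1 (Sf) sets flow on bond)
β1 stroke→J3  (J3 needs exactly one e-in)
β4 stroke→J2  (C1: C, integral causality)
β0 stroke→J1  (0-jn J2 has e-setter on 4)
β3 stroke→R1  (0-jn J1 has e-setter on 0)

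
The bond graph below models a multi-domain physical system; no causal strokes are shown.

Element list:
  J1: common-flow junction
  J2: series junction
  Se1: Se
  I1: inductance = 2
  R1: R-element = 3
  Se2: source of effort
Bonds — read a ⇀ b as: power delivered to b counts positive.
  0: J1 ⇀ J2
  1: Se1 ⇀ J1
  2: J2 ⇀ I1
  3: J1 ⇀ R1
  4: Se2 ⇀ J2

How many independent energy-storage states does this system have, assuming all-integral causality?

1  (I1 all integral)

b1 stroke→J1  (Se1 fixes effort; stroke away)
b4 stroke→J2  (Se2: effort source, stroke at far end)
b2 stroke→I1  (I1: I, integral causality)
b0 stroke→J2  (J2 flow already set via bond 2)
b3 stroke→J1  (common-f at J1 fixed by 0)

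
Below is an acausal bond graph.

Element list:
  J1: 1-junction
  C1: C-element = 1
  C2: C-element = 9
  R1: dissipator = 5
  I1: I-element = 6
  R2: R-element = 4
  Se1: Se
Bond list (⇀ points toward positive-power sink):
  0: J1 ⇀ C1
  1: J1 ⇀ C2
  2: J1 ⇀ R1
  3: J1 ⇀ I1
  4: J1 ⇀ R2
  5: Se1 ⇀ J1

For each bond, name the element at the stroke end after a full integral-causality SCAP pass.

β5 stroke→J1  (Se1: effort source, stroke at far end)
β0 stroke→J1  (C1: C, integral causality)
β1 stroke→J1  (prefer integral on C2)
β3 stroke→I1  (I1: I, integral causality)
β2 stroke→J1  (1-jn J1 has f-setter on 3)
β4 stroke→J1  (common-f at J1 fixed by 3)

b0 |J1
b1 |J1
b2 |J1
b3 |I1
b4 |J1
b5 |J1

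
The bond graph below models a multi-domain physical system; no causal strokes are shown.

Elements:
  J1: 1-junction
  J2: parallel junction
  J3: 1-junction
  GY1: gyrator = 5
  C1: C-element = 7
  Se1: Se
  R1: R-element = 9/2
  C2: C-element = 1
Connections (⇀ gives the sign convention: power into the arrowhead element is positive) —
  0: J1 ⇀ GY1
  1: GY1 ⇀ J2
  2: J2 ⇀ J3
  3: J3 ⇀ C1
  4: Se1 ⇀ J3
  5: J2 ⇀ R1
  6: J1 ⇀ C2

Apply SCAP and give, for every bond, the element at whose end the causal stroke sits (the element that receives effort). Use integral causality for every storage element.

bond 4 stroke→J3  (Se1 (Se) sets effort on bond)
bond 3 stroke→J3  (prefer integral on C1)
bond 2 stroke→J2  (closing 1-jn rule on J3)
bond 1 stroke→GY1  (0-jn J2 has e-setter on 2)
bond 5 stroke→R1  (J2: bond 2 brought effort, rest push out)
bond 0 stroke→GY1  (GY1: gyrator matches bond 1)
bond 6 stroke→J1  (J1 flow already set via bond 0)

b0 stroke→GY1
b1 stroke→GY1
b2 stroke→J2
b3 stroke→J3
b4 stroke→J3
b5 stroke→R1
b6 stroke→J1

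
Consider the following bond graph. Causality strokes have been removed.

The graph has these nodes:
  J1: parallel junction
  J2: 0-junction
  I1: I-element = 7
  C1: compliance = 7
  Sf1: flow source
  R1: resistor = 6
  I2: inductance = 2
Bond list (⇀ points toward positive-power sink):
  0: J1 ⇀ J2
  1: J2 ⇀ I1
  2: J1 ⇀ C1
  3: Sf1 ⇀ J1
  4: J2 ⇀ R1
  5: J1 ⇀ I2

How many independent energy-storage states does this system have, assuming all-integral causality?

bond 3 |Sf1  (Sf1: flow source, stroke at near end)
bond 1 |I1  (prefer integral on I1)
bond 2 |J1  (C1: C, integral causality)
bond 0 |J2  (common-e at J1 fixed by 2)
bond 5 |I2  (J1: bond 2 brought effort, rest push out)
bond 4 |R1  (J2: bond 0 brought effort, rest push out)

3  (C1, I1, I2 all integral)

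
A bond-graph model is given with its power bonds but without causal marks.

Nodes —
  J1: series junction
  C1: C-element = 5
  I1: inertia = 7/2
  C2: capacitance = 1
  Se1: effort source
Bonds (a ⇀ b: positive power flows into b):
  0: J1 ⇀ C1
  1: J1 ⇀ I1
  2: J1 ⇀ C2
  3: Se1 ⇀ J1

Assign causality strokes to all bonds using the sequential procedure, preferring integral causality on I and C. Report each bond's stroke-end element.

#3 |J1  (Se1 fixes effort; stroke away)
#0 |J1  (prefer integral on C1)
#1 |I1  (prefer integral on I1)
#2 |J1  (J1 flow already set via bond 1)

β0 stroke at J1
β1 stroke at I1
β2 stroke at J1
β3 stroke at J1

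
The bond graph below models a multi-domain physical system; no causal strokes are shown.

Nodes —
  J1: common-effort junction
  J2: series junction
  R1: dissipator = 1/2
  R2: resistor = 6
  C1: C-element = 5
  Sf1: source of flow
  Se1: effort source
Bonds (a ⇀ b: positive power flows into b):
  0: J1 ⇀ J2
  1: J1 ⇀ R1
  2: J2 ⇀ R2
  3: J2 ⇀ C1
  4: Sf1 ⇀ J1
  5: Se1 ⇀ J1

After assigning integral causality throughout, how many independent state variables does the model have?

β4 stroke→Sf1  (Sf1 (Sf) sets flow on bond)
β5 stroke→J1  (Se1: effort source, stroke at far end)
β0 stroke→J2  (0-jn J1 has e-setter on 5)
β1 stroke→R1  (J1: bond 5 brought effort, rest push out)
β3 stroke→J2  (C1: C, integral causality)
β2 stroke→R2  (only one flow-in slot at J2)

1  (C1 all integral)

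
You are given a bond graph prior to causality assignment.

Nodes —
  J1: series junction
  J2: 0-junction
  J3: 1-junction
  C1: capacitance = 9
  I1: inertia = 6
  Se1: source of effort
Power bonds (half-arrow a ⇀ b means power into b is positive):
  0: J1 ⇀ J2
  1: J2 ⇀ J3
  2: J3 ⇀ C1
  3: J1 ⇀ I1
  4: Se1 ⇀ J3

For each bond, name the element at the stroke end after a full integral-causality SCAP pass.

#0 stroke at J1
#1 stroke at J2
#2 stroke at J3
#3 stroke at I1
#4 stroke at J3

b4 →J3  (Se1 fixes effort; stroke away)
b2 →J3  (prefer integral on C1)
b1 →J2  (closing 1-jn rule on J3)
b0 →J1  (J2: bond 1 brought effort, rest push out)
b3 →I1  (only one flow-in slot at J1)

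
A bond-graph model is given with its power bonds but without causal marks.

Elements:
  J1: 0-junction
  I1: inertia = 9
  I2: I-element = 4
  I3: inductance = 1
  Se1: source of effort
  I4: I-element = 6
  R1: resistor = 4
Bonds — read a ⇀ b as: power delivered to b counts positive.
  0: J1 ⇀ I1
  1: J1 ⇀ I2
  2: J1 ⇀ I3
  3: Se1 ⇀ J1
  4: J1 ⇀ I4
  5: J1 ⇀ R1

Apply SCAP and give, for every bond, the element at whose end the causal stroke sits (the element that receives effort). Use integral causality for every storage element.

β3 |J1  (Se1 (Se) sets effort on bond)
β0 |I1  (J1: bond 3 brought effort, rest push out)
β1 |I2  (J1 effort already set via bond 3)
β2 |I3  (0-jn J1 has e-setter on 3)
β4 |I4  (J1: bond 3 brought effort, rest push out)
β5 |R1  (0-jn J1 has e-setter on 3)

β0 stroke→I1
β1 stroke→I2
β2 stroke→I3
β3 stroke→J1
β4 stroke→I4
β5 stroke→R1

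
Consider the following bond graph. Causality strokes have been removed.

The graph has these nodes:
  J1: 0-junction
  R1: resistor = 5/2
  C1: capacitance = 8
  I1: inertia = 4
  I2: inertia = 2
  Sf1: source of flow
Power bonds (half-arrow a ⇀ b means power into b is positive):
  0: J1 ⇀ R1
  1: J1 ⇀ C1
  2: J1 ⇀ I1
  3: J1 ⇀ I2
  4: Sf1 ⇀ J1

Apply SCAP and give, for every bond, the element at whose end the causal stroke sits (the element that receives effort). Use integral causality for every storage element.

#0 stroke at R1
#1 stroke at J1
#2 stroke at I1
#3 stroke at I2
#4 stroke at Sf1

b4 stroke at Sf1  (Sf1 (Sf) sets flow on bond)
b1 stroke at J1  (C1 outputs effort q/C1)
b0 stroke at R1  (common-e at J1 fixed by 1)
b2 stroke at I1  (common-e at J1 fixed by 1)
b3 stroke at I2  (0-jn J1 has e-setter on 1)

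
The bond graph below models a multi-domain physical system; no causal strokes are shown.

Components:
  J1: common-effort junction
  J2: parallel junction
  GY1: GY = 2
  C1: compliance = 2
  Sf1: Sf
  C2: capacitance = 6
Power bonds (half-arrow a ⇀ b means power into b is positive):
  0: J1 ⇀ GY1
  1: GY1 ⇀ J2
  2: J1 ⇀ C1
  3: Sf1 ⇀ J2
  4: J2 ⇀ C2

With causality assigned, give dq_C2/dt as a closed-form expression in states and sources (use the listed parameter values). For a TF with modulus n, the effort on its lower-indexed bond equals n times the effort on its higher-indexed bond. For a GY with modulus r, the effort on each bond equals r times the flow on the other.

dq_C2/dt = F_Sf1 + q_C1/4

b3 |Sf1  (Sf1: flow source, stroke at near end)
b2 |J1  (C1: C, integral causality)
b0 |GY1  (J1: bond 2 brought effort, rest push out)
b1 |GY1  (GY1: gyrator matches bond 0)
b4 |J2  (closing 0-jn rule on J2)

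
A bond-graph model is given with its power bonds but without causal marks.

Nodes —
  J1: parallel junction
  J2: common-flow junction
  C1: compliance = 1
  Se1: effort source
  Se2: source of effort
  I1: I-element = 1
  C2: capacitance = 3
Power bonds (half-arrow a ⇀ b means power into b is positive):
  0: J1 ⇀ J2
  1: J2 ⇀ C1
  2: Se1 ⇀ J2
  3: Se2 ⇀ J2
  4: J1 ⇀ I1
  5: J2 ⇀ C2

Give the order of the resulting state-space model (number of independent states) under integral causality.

β2 |J2  (Se1 (Se) sets effort on bond)
β3 |J2  (Se2 (Se) sets effort on bond)
β1 |J2  (prefer integral on C1)
β4 |I1  (I1 outputs flow p/I1)
β0 |J1  (only one effort-in slot at J1)
β5 |J2  (common-f at J2 fixed by 0)

3  (C1, C2, I1 all integral)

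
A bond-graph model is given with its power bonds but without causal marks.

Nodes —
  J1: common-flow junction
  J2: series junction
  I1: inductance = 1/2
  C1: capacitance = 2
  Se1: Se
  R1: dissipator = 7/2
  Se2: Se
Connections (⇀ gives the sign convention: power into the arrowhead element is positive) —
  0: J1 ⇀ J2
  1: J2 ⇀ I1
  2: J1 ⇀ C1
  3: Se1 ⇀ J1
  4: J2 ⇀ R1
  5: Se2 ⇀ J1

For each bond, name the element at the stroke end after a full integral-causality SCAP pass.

b0 →J2
b1 →I1
b2 →J1
b3 →J1
b4 →J2
b5 →J1

#3 stroke→J1  (Se1 (Se) sets effort on bond)
#5 stroke→J1  (Se2 fixes effort; stroke away)
#1 stroke→I1  (I1: I, integral causality)
#0 stroke→J2  (1-jn J2 has f-setter on 1)
#4 stroke→J2  (1-jn J2 has f-setter on 1)
#2 stroke→J1  (common-f at J1 fixed by 0)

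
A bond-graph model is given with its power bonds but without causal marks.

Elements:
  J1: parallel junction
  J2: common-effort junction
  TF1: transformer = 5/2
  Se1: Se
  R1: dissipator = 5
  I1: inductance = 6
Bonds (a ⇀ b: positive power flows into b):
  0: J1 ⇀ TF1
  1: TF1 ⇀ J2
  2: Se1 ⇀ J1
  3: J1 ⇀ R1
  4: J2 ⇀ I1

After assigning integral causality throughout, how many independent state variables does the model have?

b2 stroke→J1  (Se1 (Se) sets effort on bond)
b0 stroke→TF1  (J1 effort already set via bond 2)
b3 stroke→R1  (J1: bond 2 brought effort, rest push out)
b1 stroke→J2  (TF TF1: opposite of bond 0)
b4 stroke→I1  (J2 effort already set via bond 1)

1  (I1 all integral)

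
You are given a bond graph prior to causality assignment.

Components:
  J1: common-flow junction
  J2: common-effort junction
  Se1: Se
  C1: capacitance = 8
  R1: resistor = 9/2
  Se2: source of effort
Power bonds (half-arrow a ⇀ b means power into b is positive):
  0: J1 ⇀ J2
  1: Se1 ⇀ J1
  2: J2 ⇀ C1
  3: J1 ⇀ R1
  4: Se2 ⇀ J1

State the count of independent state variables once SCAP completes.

1  (C1 all integral)

#1 →J1  (Se1 (Se) sets effort on bond)
#4 →J1  (Se2: effort source, stroke at far end)
#2 →J2  (prefer integral on C1)
#0 →J1  (J2 effort already set via bond 2)
#3 →R1  (closing 1-jn rule on J1)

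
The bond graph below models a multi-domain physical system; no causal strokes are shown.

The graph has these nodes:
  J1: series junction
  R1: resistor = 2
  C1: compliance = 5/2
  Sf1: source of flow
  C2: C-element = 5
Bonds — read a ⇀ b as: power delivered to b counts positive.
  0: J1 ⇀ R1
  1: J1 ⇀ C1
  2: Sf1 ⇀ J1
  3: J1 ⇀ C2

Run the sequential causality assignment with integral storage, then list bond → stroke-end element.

b2 stroke at Sf1  (source Sf1 imposes f)
b0 stroke at J1  (J1: bond 2 brought flow, rest push out)
b1 stroke at J1  (J1: bond 2 brought flow, rest push out)
b3 stroke at J1  (J1: bond 2 brought flow, rest push out)

β0 |J1
β1 |J1
β2 |Sf1
β3 |J1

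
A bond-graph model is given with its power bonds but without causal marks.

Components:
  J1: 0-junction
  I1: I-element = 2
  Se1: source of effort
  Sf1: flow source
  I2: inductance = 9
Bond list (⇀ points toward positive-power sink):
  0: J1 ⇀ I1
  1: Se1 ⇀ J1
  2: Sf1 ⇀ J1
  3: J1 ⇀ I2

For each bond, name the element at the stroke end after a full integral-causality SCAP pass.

b0 |I1
b1 |J1
b2 |Sf1
b3 |I2

b1 stroke→J1  (source Se1 imposes e)
b2 stroke→Sf1  (source Sf1 imposes f)
b0 stroke→I1  (common-e at J1 fixed by 1)
b3 stroke→I2  (0-jn J1 has e-setter on 1)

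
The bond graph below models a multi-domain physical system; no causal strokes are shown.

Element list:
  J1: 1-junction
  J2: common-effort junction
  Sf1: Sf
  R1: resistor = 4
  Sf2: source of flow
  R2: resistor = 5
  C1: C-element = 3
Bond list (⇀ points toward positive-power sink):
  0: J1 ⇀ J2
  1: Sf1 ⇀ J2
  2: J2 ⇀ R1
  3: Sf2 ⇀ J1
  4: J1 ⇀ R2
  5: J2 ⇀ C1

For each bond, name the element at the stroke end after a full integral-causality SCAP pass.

β1 |Sf1  (source Sf1 imposes f)
β3 |Sf2  (Sf2: flow source, stroke at near end)
β0 |J1  (1-jn J1 has f-setter on 3)
β4 |J1  (1-jn J1 has f-setter on 3)
β5 |J2  (C1 outputs effort q/C1)
β2 |R1  (0-jn J2 has e-setter on 5)

β0 stroke→J1
β1 stroke→Sf1
β2 stroke→R1
β3 stroke→Sf2
β4 stroke→J1
β5 stroke→J2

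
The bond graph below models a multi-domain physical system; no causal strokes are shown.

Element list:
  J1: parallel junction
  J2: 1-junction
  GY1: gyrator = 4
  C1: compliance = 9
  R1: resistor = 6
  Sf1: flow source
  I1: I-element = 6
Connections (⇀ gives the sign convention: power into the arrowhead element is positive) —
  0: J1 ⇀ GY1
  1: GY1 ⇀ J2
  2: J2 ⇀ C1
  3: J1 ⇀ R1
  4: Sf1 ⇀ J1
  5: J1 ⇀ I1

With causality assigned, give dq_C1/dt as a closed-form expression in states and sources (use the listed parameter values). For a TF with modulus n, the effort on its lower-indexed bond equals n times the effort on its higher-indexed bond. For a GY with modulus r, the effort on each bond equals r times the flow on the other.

dq_C1/dt = 3*F_Sf1/2 - p_I1/4 - q_C1/24

bond 4 |Sf1  (Sf1: flow source, stroke at near end)
bond 2 |J2  (C1: C, integral causality)
bond 1 |GY1  (closing 1-jn rule on J2)
bond 0 |GY1  (GY GY1: same side as bond 1)
bond 5 |I1  (I1 outputs flow p/I1)
bond 3 |J1  (closing 0-jn rule on J1)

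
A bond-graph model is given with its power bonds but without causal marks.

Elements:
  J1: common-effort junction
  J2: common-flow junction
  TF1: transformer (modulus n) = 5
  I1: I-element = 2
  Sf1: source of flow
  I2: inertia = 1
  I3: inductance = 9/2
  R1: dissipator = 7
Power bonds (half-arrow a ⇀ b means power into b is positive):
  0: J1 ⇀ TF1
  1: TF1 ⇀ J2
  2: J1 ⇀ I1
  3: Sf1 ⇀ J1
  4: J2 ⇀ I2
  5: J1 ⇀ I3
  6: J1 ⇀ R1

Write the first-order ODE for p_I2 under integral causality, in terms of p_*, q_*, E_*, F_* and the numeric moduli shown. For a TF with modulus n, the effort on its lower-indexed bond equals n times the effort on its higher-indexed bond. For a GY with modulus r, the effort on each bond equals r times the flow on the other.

β3 →Sf1  (Sf1: flow source, stroke at near end)
β2 →I1  (I1 outputs flow p/I1)
β4 →I2  (I2 outputs flow p/I2)
β1 →J2  (common-f at J2 fixed by 4)
β0 →TF1  (TF1: transformer flips bond 1)
β5 →I3  (I3: I, integral causality)
β6 →J1  (only one effort-in slot at J1)

dp_I2/dt = 7*F_Sf1/5 - 7*p_I1/10 - 7*p_I2/25 - 14*p_I3/45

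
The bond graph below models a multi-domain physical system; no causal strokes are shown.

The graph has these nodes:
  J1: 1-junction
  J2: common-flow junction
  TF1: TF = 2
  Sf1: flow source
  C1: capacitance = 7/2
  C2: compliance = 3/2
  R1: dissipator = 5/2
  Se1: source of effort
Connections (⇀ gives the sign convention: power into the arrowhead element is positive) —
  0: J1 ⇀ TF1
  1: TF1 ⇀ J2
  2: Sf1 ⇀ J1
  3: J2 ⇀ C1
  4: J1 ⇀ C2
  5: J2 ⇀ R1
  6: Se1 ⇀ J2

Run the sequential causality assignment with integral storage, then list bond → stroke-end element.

β2 →Sf1  (Sf1 fixes flow; stroke at Sf1)
β6 →J2  (Se1: effort source, stroke at far end)
β0 →J1  (J1: bond 2 brought flow, rest push out)
β4 →J1  (common-f at J1 fixed by 2)
β1 →TF1  (TF1 one-in-one-out from 0)
β3 →J2  (J2 flow already set via bond 1)
β5 →J2  (1-jn J2 has f-setter on 1)

bond 0 |J1
bond 1 |TF1
bond 2 |Sf1
bond 3 |J2
bond 4 |J1
bond 5 |J2
bond 6 |J2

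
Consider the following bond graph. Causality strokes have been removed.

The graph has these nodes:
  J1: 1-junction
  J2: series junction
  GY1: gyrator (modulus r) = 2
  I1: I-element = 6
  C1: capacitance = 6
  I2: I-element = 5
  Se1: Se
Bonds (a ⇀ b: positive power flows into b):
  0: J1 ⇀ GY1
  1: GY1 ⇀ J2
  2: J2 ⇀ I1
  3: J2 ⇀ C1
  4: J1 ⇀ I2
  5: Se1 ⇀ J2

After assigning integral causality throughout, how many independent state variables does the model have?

bond 5 stroke at J2  (Se1 fixes effort; stroke away)
bond 2 stroke at I1  (I1 outputs flow p/I1)
bond 1 stroke at J2  (common-f at J2 fixed by 2)
bond 3 stroke at J2  (J2 flow already set via bond 2)
bond 0 stroke at J1  (GY1 both-in/both-out from 1)
bond 4 stroke at I2  (J1: last free bond brings flow in)

3  (C1, I1, I2 all integral)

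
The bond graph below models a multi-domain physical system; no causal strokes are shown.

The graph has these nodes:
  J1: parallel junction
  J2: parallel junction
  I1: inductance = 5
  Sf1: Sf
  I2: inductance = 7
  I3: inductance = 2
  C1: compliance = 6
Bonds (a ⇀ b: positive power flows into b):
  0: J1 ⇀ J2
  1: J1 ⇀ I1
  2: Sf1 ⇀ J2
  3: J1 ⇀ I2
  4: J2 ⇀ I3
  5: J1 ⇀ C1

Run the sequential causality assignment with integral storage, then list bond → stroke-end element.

#2 |Sf1  (source Sf1 imposes f)
#1 |I1  (I1: I, integral causality)
#3 |I2  (I2 integral (f out))
#4 |I3  (I3 integral (f out))
#0 |J2  (only one effort-in slot at J2)
#5 |J1  (J1: last free bond brings effort in)

bond 0 →J2
bond 1 →I1
bond 2 →Sf1
bond 3 →I2
bond 4 →I3
bond 5 →J1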